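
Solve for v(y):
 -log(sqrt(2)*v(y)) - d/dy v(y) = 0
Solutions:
 2*Integral(1/(2*log(_y) + log(2)), (_y, v(y))) = C1 - y


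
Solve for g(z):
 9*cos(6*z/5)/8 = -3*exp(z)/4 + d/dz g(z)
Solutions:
 g(z) = C1 + 3*exp(z)/4 + 15*sin(6*z/5)/16


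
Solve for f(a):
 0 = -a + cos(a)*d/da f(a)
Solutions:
 f(a) = C1 + Integral(a/cos(a), a)


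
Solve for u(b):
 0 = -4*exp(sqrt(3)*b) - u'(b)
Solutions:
 u(b) = C1 - 4*sqrt(3)*exp(sqrt(3)*b)/3


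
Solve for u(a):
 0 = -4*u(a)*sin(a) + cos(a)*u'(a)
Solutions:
 u(a) = C1/cos(a)^4


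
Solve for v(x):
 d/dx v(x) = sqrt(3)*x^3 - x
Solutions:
 v(x) = C1 + sqrt(3)*x^4/4 - x^2/2


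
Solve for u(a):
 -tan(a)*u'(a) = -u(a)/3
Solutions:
 u(a) = C1*sin(a)^(1/3)


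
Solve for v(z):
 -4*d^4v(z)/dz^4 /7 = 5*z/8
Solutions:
 v(z) = C1 + C2*z + C3*z^2 + C4*z^3 - 7*z^5/768


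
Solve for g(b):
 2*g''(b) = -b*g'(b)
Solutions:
 g(b) = C1 + C2*erf(b/2)


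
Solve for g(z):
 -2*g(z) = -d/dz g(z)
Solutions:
 g(z) = C1*exp(2*z)


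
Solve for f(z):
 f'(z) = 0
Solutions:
 f(z) = C1


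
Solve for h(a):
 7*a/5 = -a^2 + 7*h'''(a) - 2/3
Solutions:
 h(a) = C1 + C2*a + C3*a^2 + a^5/420 + a^4/120 + a^3/63


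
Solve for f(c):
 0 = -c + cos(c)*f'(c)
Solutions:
 f(c) = C1 + Integral(c/cos(c), c)


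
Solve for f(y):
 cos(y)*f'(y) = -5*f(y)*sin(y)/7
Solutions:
 f(y) = C1*cos(y)^(5/7)


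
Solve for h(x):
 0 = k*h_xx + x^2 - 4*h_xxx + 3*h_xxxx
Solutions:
 h(x) = C1 + C2*x + C3*exp(x*(2 - sqrt(4 - 3*k))/3) + C4*exp(x*(sqrt(4 - 3*k) + 2)/3) - x^4/(12*k) - 4*x^3/(3*k^2) + x^2*(3 - 16/k)/k^2


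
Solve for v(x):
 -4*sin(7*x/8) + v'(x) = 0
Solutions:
 v(x) = C1 - 32*cos(7*x/8)/7


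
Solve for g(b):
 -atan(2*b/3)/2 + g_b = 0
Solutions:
 g(b) = C1 + b*atan(2*b/3)/2 - 3*log(4*b^2 + 9)/8


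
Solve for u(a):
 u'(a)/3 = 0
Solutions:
 u(a) = C1


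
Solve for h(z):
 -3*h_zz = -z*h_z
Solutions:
 h(z) = C1 + C2*erfi(sqrt(6)*z/6)


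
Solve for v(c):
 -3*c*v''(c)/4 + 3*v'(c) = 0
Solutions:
 v(c) = C1 + C2*c^5


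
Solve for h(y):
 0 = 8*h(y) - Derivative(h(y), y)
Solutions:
 h(y) = C1*exp(8*y)


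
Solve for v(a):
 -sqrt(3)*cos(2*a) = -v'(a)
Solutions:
 v(a) = C1 + sqrt(3)*sin(2*a)/2


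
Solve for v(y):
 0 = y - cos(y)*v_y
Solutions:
 v(y) = C1 + Integral(y/cos(y), y)


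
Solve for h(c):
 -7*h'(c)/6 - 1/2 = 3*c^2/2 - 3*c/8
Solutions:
 h(c) = C1 - 3*c^3/7 + 9*c^2/56 - 3*c/7


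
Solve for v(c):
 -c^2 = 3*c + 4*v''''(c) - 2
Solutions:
 v(c) = C1 + C2*c + C3*c^2 + C4*c^3 - c^6/1440 - c^5/160 + c^4/48


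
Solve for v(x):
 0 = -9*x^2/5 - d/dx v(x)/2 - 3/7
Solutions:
 v(x) = C1 - 6*x^3/5 - 6*x/7


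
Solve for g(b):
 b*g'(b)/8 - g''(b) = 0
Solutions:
 g(b) = C1 + C2*erfi(b/4)


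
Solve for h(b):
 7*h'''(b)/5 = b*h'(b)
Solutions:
 h(b) = C1 + Integral(C2*airyai(5^(1/3)*7^(2/3)*b/7) + C3*airybi(5^(1/3)*7^(2/3)*b/7), b)


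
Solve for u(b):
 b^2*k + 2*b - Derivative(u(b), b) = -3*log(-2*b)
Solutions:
 u(b) = C1 + b^3*k/3 + b^2 + 3*b*log(-b) + 3*b*(-1 + log(2))


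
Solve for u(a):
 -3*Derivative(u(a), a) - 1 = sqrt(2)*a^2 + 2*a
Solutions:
 u(a) = C1 - sqrt(2)*a^3/9 - a^2/3 - a/3


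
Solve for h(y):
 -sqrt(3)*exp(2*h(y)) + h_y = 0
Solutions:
 h(y) = log(-sqrt(-1/(C1 + sqrt(3)*y))) - log(2)/2
 h(y) = log(-1/(C1 + sqrt(3)*y))/2 - log(2)/2


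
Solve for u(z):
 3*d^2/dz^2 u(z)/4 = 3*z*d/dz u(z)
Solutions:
 u(z) = C1 + C2*erfi(sqrt(2)*z)


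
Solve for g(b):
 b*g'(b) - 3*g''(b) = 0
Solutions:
 g(b) = C1 + C2*erfi(sqrt(6)*b/6)


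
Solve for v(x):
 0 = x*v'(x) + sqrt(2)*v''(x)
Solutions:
 v(x) = C1 + C2*erf(2^(1/4)*x/2)


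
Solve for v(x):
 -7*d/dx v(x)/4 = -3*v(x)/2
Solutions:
 v(x) = C1*exp(6*x/7)


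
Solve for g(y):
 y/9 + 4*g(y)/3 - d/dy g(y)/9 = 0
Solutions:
 g(y) = C1*exp(12*y) - y/12 - 1/144


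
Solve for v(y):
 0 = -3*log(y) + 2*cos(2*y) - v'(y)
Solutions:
 v(y) = C1 - 3*y*log(y) + 3*y + sin(2*y)


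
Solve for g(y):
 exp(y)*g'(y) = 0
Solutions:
 g(y) = C1


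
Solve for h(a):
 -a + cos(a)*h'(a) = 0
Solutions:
 h(a) = C1 + Integral(a/cos(a), a)


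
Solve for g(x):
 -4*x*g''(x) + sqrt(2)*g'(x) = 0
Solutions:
 g(x) = C1 + C2*x^(sqrt(2)/4 + 1)


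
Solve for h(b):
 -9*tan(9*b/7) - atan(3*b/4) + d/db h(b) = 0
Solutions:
 h(b) = C1 + b*atan(3*b/4) - 2*log(9*b^2 + 16)/3 - 7*log(cos(9*b/7))


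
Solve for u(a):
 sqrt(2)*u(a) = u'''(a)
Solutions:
 u(a) = C3*exp(2^(1/6)*a) + (C1*sin(2^(1/6)*sqrt(3)*a/2) + C2*cos(2^(1/6)*sqrt(3)*a/2))*exp(-2^(1/6)*a/2)


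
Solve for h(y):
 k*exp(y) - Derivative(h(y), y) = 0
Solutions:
 h(y) = C1 + k*exp(y)


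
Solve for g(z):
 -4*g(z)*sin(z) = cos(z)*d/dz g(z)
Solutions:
 g(z) = C1*cos(z)^4


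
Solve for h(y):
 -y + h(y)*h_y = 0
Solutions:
 h(y) = -sqrt(C1 + y^2)
 h(y) = sqrt(C1 + y^2)


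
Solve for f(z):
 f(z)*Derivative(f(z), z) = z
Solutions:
 f(z) = -sqrt(C1 + z^2)
 f(z) = sqrt(C1 + z^2)


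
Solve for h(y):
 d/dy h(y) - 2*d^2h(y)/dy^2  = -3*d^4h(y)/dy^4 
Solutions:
 h(y) = C1 + C4*exp(-y) + (C2*sin(sqrt(3)*y/6) + C3*cos(sqrt(3)*y/6))*exp(y/2)


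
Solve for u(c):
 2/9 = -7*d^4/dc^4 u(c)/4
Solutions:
 u(c) = C1 + C2*c + C3*c^2 + C4*c^3 - c^4/189


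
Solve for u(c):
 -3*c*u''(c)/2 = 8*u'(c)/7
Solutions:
 u(c) = C1 + C2*c^(5/21)


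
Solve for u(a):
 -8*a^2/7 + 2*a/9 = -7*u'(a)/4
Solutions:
 u(a) = C1 + 32*a^3/147 - 4*a^2/63


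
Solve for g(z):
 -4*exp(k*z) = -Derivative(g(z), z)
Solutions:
 g(z) = C1 + 4*exp(k*z)/k


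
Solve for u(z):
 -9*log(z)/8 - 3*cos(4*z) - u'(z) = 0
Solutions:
 u(z) = C1 - 9*z*log(z)/8 + 9*z/8 - 3*sin(4*z)/4


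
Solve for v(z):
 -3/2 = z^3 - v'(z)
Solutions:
 v(z) = C1 + z^4/4 + 3*z/2


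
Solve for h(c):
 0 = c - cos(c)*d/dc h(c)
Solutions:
 h(c) = C1 + Integral(c/cos(c), c)


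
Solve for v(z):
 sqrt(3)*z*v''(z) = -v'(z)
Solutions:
 v(z) = C1 + C2*z^(1 - sqrt(3)/3)


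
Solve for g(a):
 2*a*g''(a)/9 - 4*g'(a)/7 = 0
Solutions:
 g(a) = C1 + C2*a^(25/7)


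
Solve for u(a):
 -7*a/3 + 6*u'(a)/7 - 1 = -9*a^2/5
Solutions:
 u(a) = C1 - 7*a^3/10 + 49*a^2/36 + 7*a/6


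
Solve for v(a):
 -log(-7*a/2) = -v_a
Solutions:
 v(a) = C1 + a*log(-a) + a*(-1 - log(2) + log(7))


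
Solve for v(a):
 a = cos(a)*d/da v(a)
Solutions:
 v(a) = C1 + Integral(a/cos(a), a)


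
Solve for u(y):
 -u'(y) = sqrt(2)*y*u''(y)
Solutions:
 u(y) = C1 + C2*y^(1 - sqrt(2)/2)


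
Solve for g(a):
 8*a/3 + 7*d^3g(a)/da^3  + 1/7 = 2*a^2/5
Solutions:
 g(a) = C1 + C2*a + C3*a^2 + a^5/1050 - a^4/63 - a^3/294


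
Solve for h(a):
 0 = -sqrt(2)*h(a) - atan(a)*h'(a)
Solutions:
 h(a) = C1*exp(-sqrt(2)*Integral(1/atan(a), a))


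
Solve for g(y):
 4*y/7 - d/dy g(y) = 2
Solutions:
 g(y) = C1 + 2*y^2/7 - 2*y


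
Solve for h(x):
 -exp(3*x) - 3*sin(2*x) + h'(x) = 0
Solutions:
 h(x) = C1 + exp(3*x)/3 - 3*cos(2*x)/2


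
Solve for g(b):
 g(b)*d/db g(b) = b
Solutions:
 g(b) = -sqrt(C1 + b^2)
 g(b) = sqrt(C1 + b^2)


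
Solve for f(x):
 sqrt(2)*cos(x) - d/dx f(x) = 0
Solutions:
 f(x) = C1 + sqrt(2)*sin(x)


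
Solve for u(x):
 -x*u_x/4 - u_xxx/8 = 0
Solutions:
 u(x) = C1 + Integral(C2*airyai(-2^(1/3)*x) + C3*airybi(-2^(1/3)*x), x)


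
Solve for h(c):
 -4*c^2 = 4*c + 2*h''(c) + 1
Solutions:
 h(c) = C1 + C2*c - c^4/6 - c^3/3 - c^2/4


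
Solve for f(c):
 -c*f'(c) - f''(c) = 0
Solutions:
 f(c) = C1 + C2*erf(sqrt(2)*c/2)


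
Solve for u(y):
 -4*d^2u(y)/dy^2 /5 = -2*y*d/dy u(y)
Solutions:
 u(y) = C1 + C2*erfi(sqrt(5)*y/2)


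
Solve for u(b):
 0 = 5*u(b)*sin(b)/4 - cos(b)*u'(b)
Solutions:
 u(b) = C1/cos(b)^(5/4)


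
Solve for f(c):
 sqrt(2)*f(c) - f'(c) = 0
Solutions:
 f(c) = C1*exp(sqrt(2)*c)


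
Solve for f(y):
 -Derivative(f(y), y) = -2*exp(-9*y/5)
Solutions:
 f(y) = C1 - 10*exp(-9*y/5)/9


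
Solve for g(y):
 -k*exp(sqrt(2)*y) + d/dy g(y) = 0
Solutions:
 g(y) = C1 + sqrt(2)*k*exp(sqrt(2)*y)/2


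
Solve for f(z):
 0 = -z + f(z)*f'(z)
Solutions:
 f(z) = -sqrt(C1 + z^2)
 f(z) = sqrt(C1 + z^2)


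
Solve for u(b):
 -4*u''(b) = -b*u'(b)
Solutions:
 u(b) = C1 + C2*erfi(sqrt(2)*b/4)


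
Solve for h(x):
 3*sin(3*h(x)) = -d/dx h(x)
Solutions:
 h(x) = -acos((-C1 - exp(18*x))/(C1 - exp(18*x)))/3 + 2*pi/3
 h(x) = acos((-C1 - exp(18*x))/(C1 - exp(18*x)))/3


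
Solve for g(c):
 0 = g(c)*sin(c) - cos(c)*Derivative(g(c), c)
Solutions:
 g(c) = C1/cos(c)


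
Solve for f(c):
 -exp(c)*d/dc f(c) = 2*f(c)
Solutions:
 f(c) = C1*exp(2*exp(-c))


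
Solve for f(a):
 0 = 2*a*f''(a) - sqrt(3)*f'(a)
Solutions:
 f(a) = C1 + C2*a^(sqrt(3)/2 + 1)


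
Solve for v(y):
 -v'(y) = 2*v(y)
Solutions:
 v(y) = C1*exp(-2*y)


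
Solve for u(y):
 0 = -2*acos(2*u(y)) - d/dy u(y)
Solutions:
 Integral(1/acos(2*_y), (_y, u(y))) = C1 - 2*y


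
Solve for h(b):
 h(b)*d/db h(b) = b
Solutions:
 h(b) = -sqrt(C1 + b^2)
 h(b) = sqrt(C1 + b^2)


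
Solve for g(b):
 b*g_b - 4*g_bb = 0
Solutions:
 g(b) = C1 + C2*erfi(sqrt(2)*b/4)


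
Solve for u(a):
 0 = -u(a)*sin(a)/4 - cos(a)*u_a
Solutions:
 u(a) = C1*cos(a)^(1/4)


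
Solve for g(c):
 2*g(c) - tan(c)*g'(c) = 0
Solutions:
 g(c) = C1*sin(c)^2


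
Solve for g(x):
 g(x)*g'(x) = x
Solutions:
 g(x) = -sqrt(C1 + x^2)
 g(x) = sqrt(C1 + x^2)


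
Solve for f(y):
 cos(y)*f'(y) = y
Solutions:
 f(y) = C1 + Integral(y/cos(y), y)


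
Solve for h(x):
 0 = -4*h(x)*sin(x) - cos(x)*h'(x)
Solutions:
 h(x) = C1*cos(x)^4


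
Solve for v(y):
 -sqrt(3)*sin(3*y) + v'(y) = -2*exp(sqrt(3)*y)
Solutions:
 v(y) = C1 - 2*sqrt(3)*exp(sqrt(3)*y)/3 - sqrt(3)*cos(3*y)/3


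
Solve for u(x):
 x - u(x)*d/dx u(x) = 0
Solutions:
 u(x) = -sqrt(C1 + x^2)
 u(x) = sqrt(C1 + x^2)


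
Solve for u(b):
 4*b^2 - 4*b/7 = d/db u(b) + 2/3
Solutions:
 u(b) = C1 + 4*b^3/3 - 2*b^2/7 - 2*b/3


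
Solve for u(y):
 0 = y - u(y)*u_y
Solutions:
 u(y) = -sqrt(C1 + y^2)
 u(y) = sqrt(C1 + y^2)


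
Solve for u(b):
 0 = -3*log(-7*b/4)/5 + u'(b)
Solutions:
 u(b) = C1 + 3*b*log(-b)/5 + 3*b*(-2*log(2) - 1 + log(7))/5


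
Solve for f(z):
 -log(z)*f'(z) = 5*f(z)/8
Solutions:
 f(z) = C1*exp(-5*li(z)/8)


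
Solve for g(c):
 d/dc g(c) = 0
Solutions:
 g(c) = C1


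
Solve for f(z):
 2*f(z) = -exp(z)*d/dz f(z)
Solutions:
 f(z) = C1*exp(2*exp(-z))


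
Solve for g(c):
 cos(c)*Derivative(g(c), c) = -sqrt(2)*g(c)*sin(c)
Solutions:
 g(c) = C1*cos(c)^(sqrt(2))


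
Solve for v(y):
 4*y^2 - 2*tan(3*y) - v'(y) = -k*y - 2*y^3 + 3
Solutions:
 v(y) = C1 + k*y^2/2 + y^4/2 + 4*y^3/3 - 3*y + 2*log(cos(3*y))/3


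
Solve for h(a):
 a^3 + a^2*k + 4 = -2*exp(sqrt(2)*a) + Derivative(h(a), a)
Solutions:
 h(a) = C1 + a^4/4 + a^3*k/3 + 4*a + sqrt(2)*exp(sqrt(2)*a)


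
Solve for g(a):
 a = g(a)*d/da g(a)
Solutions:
 g(a) = -sqrt(C1 + a^2)
 g(a) = sqrt(C1 + a^2)


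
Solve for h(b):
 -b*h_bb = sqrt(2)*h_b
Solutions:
 h(b) = C1 + C2*b^(1 - sqrt(2))


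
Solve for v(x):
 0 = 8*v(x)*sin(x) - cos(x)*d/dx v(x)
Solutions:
 v(x) = C1/cos(x)^8


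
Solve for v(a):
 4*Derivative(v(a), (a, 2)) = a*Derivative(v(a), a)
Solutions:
 v(a) = C1 + C2*erfi(sqrt(2)*a/4)


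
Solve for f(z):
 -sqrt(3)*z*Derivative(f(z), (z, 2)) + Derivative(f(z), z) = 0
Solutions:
 f(z) = C1 + C2*z^(sqrt(3)/3 + 1)


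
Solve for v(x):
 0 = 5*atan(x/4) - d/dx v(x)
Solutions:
 v(x) = C1 + 5*x*atan(x/4) - 10*log(x^2 + 16)


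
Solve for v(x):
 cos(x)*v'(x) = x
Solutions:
 v(x) = C1 + Integral(x/cos(x), x)


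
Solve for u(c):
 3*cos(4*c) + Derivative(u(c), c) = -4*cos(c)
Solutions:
 u(c) = C1 - 4*sin(c) - 3*sin(4*c)/4


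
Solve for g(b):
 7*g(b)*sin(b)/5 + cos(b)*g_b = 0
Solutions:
 g(b) = C1*cos(b)^(7/5)


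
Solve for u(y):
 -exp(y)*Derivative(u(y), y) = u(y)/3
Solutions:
 u(y) = C1*exp(exp(-y)/3)


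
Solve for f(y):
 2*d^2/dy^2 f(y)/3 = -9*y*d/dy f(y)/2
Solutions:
 f(y) = C1 + C2*erf(3*sqrt(6)*y/4)


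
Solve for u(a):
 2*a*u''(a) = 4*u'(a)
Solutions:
 u(a) = C1 + C2*a^3


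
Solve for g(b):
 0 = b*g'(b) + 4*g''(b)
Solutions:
 g(b) = C1 + C2*erf(sqrt(2)*b/4)


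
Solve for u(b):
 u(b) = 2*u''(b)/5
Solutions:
 u(b) = C1*exp(-sqrt(10)*b/2) + C2*exp(sqrt(10)*b/2)


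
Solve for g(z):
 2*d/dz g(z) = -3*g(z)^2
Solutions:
 g(z) = 2/(C1 + 3*z)


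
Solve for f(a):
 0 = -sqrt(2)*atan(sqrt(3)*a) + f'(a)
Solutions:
 f(a) = C1 + sqrt(2)*(a*atan(sqrt(3)*a) - sqrt(3)*log(3*a^2 + 1)/6)


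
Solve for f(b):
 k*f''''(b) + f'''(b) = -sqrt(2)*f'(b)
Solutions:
 f(b) = C1 + C2*exp(-b*((sqrt(((27*sqrt(2) + 2/k^2)^2 - 4/k^4)/k^2)/2 + 27*sqrt(2)/(2*k) + k^(-3))^(1/3) + 1/k + 1/(k^2*(sqrt(((27*sqrt(2) + 2/k^2)^2 - 4/k^4)/k^2)/2 + 27*sqrt(2)/(2*k) + k^(-3))^(1/3)))/3) + C3*exp(b*((sqrt(((27*sqrt(2) + 2/k^2)^2 - 4/k^4)/k^2)/2 + 27*sqrt(2)/(2*k) + k^(-3))^(1/3) - sqrt(3)*I*(sqrt(((27*sqrt(2) + 2/k^2)^2 - 4/k^4)/k^2)/2 + 27*sqrt(2)/(2*k) + k^(-3))^(1/3) - 2/k - 4/(k^2*(-1 + sqrt(3)*I)*(sqrt(((27*sqrt(2) + 2/k^2)^2 - 4/k^4)/k^2)/2 + 27*sqrt(2)/(2*k) + k^(-3))^(1/3)))/6) + C4*exp(b*((sqrt(((27*sqrt(2) + 2/k^2)^2 - 4/k^4)/k^2)/2 + 27*sqrt(2)/(2*k) + k^(-3))^(1/3) + sqrt(3)*I*(sqrt(((27*sqrt(2) + 2/k^2)^2 - 4/k^4)/k^2)/2 + 27*sqrt(2)/(2*k) + k^(-3))^(1/3) - 2/k + 4/(k^2*(1 + sqrt(3)*I)*(sqrt(((27*sqrt(2) + 2/k^2)^2 - 4/k^4)/k^2)/2 + 27*sqrt(2)/(2*k) + k^(-3))^(1/3)))/6)


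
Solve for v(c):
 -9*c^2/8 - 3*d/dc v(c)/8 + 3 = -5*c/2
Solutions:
 v(c) = C1 - c^3 + 10*c^2/3 + 8*c


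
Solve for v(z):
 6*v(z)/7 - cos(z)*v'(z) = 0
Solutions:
 v(z) = C1*(sin(z) + 1)^(3/7)/(sin(z) - 1)^(3/7)


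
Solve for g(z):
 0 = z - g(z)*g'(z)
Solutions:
 g(z) = -sqrt(C1 + z^2)
 g(z) = sqrt(C1 + z^2)


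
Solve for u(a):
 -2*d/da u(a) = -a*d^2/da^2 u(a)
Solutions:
 u(a) = C1 + C2*a^3


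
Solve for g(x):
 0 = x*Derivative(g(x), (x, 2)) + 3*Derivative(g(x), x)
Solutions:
 g(x) = C1 + C2/x^2


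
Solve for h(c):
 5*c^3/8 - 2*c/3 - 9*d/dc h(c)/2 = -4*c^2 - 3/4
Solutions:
 h(c) = C1 + 5*c^4/144 + 8*c^3/27 - 2*c^2/27 + c/6


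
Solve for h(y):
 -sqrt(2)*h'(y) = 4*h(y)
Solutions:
 h(y) = C1*exp(-2*sqrt(2)*y)


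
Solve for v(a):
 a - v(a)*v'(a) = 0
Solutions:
 v(a) = -sqrt(C1 + a^2)
 v(a) = sqrt(C1 + a^2)


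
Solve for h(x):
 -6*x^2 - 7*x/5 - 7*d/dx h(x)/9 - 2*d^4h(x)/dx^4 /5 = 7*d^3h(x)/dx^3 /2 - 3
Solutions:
 h(x) = C1 + C2*exp(x*(-70 + 35*35^(2/3)/(4*sqrt(7494) + 1273)^(1/3) + 35^(1/3)*(4*sqrt(7494) + 1273)^(1/3))/24)*sin(sqrt(3)*35^(1/3)*x*(-(4*sqrt(7494) + 1273)^(1/3) + 35*35^(1/3)/(4*sqrt(7494) + 1273)^(1/3))/24) + C3*exp(x*(-70 + 35*35^(2/3)/(4*sqrt(7494) + 1273)^(1/3) + 35^(1/3)*(4*sqrt(7494) + 1273)^(1/3))/24)*cos(sqrt(3)*35^(1/3)*x*(-(4*sqrt(7494) + 1273)^(1/3) + 35*35^(1/3)/(4*sqrt(7494) + 1273)^(1/3))/24) + C4*exp(-x*(35*35^(2/3)/(4*sqrt(7494) + 1273)^(1/3) + 35 + 35^(1/3)*(4*sqrt(7494) + 1273)^(1/3))/12) - 18*x^3/7 - 9*x^2/10 + 513*x/7


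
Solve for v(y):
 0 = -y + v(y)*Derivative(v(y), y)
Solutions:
 v(y) = -sqrt(C1 + y^2)
 v(y) = sqrt(C1 + y^2)


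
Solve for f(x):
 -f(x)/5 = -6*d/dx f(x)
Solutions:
 f(x) = C1*exp(x/30)


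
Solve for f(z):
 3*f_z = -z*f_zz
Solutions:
 f(z) = C1 + C2/z^2


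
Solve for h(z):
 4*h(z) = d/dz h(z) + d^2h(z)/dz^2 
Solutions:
 h(z) = C1*exp(z*(-1 + sqrt(17))/2) + C2*exp(-z*(1 + sqrt(17))/2)


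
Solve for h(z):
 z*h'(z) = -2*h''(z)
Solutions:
 h(z) = C1 + C2*erf(z/2)


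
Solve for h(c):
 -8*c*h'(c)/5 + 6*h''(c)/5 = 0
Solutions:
 h(c) = C1 + C2*erfi(sqrt(6)*c/3)


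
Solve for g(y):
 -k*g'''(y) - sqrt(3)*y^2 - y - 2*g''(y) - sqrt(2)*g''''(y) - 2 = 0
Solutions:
 g(y) = C1 + C2*y + C3*exp(sqrt(2)*y*(-k + sqrt(k^2 - 8*sqrt(2)))/4) + C4*exp(-sqrt(2)*y*(k + sqrt(k^2 - 8*sqrt(2)))/4) - sqrt(3)*y^4/24 + y^3*(sqrt(3)*k - 1)/12 + y^2*(-sqrt(3)*k^2 + k - 4 + 2*sqrt(6))/8


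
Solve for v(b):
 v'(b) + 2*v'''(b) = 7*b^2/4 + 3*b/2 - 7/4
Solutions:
 v(b) = C1 + C2*sin(sqrt(2)*b/2) + C3*cos(sqrt(2)*b/2) + 7*b^3/12 + 3*b^2/4 - 35*b/4


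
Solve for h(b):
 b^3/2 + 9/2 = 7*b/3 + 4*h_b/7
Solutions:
 h(b) = C1 + 7*b^4/32 - 49*b^2/24 + 63*b/8


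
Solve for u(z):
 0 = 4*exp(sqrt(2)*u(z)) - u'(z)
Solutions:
 u(z) = sqrt(2)*(2*log(-1/(C1 + 4*z)) - log(2))/4


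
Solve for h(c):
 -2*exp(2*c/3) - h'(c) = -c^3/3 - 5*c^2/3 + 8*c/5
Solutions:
 h(c) = C1 + c^4/12 + 5*c^3/9 - 4*c^2/5 - 3*exp(2*c/3)


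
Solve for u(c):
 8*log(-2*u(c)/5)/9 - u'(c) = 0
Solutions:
 -9*Integral(1/(log(-_y) - log(5) + log(2)), (_y, u(c)))/8 = C1 - c


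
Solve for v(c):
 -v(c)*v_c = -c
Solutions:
 v(c) = -sqrt(C1 + c^2)
 v(c) = sqrt(C1 + c^2)


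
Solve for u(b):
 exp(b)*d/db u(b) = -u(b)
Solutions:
 u(b) = C1*exp(exp(-b))


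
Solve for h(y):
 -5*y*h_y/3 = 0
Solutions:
 h(y) = C1


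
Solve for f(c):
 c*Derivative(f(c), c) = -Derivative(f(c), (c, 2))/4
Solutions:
 f(c) = C1 + C2*erf(sqrt(2)*c)


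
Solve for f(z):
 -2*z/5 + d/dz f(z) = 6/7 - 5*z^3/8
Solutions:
 f(z) = C1 - 5*z^4/32 + z^2/5 + 6*z/7


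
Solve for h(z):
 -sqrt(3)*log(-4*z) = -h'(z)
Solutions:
 h(z) = C1 + sqrt(3)*z*log(-z) + sqrt(3)*z*(-1 + 2*log(2))


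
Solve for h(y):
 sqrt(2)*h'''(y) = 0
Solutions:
 h(y) = C1 + C2*y + C3*y^2


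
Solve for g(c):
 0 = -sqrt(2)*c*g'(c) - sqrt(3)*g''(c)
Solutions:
 g(c) = C1 + C2*erf(6^(3/4)*c/6)


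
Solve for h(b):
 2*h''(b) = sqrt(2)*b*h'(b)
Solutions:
 h(b) = C1 + C2*erfi(2^(1/4)*b/2)


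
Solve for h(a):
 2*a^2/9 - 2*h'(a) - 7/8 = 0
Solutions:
 h(a) = C1 + a^3/27 - 7*a/16


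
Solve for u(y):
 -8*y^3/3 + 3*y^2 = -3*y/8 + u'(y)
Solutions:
 u(y) = C1 - 2*y^4/3 + y^3 + 3*y^2/16


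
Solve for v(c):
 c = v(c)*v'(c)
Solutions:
 v(c) = -sqrt(C1 + c^2)
 v(c) = sqrt(C1 + c^2)


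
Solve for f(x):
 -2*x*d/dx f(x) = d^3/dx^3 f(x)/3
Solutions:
 f(x) = C1 + Integral(C2*airyai(-6^(1/3)*x) + C3*airybi(-6^(1/3)*x), x)


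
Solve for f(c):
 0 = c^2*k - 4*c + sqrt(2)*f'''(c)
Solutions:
 f(c) = C1 + C2*c + C3*c^2 - sqrt(2)*c^5*k/120 + sqrt(2)*c^4/12


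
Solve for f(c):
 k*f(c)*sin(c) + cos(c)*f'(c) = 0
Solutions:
 f(c) = C1*exp(k*log(cos(c)))


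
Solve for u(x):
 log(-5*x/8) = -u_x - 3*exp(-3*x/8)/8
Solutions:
 u(x) = C1 - x*log(-x) + x*(-log(5) + 1 + 3*log(2)) + exp(-3*x/8)


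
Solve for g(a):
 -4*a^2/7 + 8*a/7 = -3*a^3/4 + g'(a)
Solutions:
 g(a) = C1 + 3*a^4/16 - 4*a^3/21 + 4*a^2/7


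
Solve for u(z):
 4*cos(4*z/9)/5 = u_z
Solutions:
 u(z) = C1 + 9*sin(4*z/9)/5


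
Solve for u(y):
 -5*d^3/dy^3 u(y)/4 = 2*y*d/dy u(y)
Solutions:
 u(y) = C1 + Integral(C2*airyai(-2*5^(2/3)*y/5) + C3*airybi(-2*5^(2/3)*y/5), y)


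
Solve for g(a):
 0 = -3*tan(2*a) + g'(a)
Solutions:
 g(a) = C1 - 3*log(cos(2*a))/2


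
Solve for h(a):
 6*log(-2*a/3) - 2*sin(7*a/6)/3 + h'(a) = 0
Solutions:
 h(a) = C1 - 6*a*log(-a) - 6*a*log(2) + 6*a + 6*a*log(3) - 4*cos(7*a/6)/7


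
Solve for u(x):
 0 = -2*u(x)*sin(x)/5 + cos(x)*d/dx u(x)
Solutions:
 u(x) = C1/cos(x)^(2/5)


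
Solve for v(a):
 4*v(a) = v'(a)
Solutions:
 v(a) = C1*exp(4*a)


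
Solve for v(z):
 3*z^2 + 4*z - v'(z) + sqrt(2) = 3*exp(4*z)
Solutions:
 v(z) = C1 + z^3 + 2*z^2 + sqrt(2)*z - 3*exp(4*z)/4


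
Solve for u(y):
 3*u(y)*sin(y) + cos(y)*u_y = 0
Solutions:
 u(y) = C1*cos(y)^3


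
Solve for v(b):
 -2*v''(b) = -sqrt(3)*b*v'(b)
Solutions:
 v(b) = C1 + C2*erfi(3^(1/4)*b/2)


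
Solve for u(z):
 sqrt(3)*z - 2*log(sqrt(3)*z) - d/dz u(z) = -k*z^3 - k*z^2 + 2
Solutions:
 u(z) = C1 + k*z^4/4 + k*z^3/3 + sqrt(3)*z^2/2 - 2*z*log(z) - z*log(3)


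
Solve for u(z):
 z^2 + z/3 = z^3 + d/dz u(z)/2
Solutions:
 u(z) = C1 - z^4/2 + 2*z^3/3 + z^2/3


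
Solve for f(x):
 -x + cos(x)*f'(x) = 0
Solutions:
 f(x) = C1 + Integral(x/cos(x), x)


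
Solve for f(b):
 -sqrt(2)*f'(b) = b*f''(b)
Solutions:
 f(b) = C1 + C2*b^(1 - sqrt(2))


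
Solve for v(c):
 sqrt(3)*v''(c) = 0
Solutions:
 v(c) = C1 + C2*c


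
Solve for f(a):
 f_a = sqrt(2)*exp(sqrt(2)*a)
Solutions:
 f(a) = C1 + exp(sqrt(2)*a)


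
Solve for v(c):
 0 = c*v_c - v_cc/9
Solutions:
 v(c) = C1 + C2*erfi(3*sqrt(2)*c/2)


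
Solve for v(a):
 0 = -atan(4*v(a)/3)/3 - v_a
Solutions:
 Integral(1/atan(4*_y/3), (_y, v(a))) = C1 - a/3


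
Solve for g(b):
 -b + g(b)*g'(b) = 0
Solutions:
 g(b) = -sqrt(C1 + b^2)
 g(b) = sqrt(C1 + b^2)


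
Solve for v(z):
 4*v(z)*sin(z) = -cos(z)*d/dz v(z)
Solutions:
 v(z) = C1*cos(z)^4


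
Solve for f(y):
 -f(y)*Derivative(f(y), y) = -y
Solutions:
 f(y) = -sqrt(C1 + y^2)
 f(y) = sqrt(C1 + y^2)


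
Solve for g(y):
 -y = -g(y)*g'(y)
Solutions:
 g(y) = -sqrt(C1 + y^2)
 g(y) = sqrt(C1 + y^2)


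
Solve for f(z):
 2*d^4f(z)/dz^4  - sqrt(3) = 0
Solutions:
 f(z) = C1 + C2*z + C3*z^2 + C4*z^3 + sqrt(3)*z^4/48


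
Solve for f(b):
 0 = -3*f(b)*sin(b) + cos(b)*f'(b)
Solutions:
 f(b) = C1/cos(b)^3


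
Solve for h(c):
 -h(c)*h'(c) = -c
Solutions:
 h(c) = -sqrt(C1 + c^2)
 h(c) = sqrt(C1 + c^2)


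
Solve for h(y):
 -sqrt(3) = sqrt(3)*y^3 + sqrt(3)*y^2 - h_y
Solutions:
 h(y) = C1 + sqrt(3)*y^4/4 + sqrt(3)*y^3/3 + sqrt(3)*y


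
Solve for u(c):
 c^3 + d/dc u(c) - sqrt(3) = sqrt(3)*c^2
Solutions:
 u(c) = C1 - c^4/4 + sqrt(3)*c^3/3 + sqrt(3)*c


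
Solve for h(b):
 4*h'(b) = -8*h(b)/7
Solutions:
 h(b) = C1*exp(-2*b/7)


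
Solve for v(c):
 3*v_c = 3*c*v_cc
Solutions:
 v(c) = C1 + C2*c^2


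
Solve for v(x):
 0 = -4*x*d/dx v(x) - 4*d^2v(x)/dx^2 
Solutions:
 v(x) = C1 + C2*erf(sqrt(2)*x/2)


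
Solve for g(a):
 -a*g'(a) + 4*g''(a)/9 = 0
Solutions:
 g(a) = C1 + C2*erfi(3*sqrt(2)*a/4)


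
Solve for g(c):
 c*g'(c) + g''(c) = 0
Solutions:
 g(c) = C1 + C2*erf(sqrt(2)*c/2)


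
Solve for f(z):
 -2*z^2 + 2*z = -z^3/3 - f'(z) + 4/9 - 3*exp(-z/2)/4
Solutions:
 f(z) = C1 - z^4/12 + 2*z^3/3 - z^2 + 4*z/9 + 3*exp(-z/2)/2


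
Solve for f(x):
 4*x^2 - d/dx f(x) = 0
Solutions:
 f(x) = C1 + 4*x^3/3


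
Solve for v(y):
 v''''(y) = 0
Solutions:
 v(y) = C1 + C2*y + C3*y^2 + C4*y^3


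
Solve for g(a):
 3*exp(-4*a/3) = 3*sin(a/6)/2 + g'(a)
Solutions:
 g(a) = C1 + 9*cos(a/6) - 9*exp(-4*a/3)/4


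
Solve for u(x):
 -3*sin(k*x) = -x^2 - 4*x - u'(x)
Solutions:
 u(x) = C1 - x^3/3 - 2*x^2 - 3*cos(k*x)/k


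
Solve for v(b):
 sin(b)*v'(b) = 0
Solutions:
 v(b) = C1


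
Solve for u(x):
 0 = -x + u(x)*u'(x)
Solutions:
 u(x) = -sqrt(C1 + x^2)
 u(x) = sqrt(C1 + x^2)


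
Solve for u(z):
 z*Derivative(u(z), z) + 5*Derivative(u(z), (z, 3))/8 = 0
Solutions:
 u(z) = C1 + Integral(C2*airyai(-2*5^(2/3)*z/5) + C3*airybi(-2*5^(2/3)*z/5), z)


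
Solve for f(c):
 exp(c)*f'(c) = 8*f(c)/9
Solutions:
 f(c) = C1*exp(-8*exp(-c)/9)


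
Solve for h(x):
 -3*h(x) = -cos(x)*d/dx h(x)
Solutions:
 h(x) = C1*(sin(x) + 1)^(3/2)/(sin(x) - 1)^(3/2)


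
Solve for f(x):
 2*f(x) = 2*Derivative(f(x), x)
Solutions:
 f(x) = C1*exp(x)


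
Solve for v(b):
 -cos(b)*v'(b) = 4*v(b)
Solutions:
 v(b) = C1*(sin(b)^2 - 2*sin(b) + 1)/(sin(b)^2 + 2*sin(b) + 1)


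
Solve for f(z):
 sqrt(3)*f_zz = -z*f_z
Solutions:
 f(z) = C1 + C2*erf(sqrt(2)*3^(3/4)*z/6)


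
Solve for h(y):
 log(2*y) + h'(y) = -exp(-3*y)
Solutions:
 h(y) = C1 - y*log(y) + y*(1 - log(2)) + exp(-3*y)/3


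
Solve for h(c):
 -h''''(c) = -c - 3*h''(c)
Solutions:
 h(c) = C1 + C2*c + C3*exp(-sqrt(3)*c) + C4*exp(sqrt(3)*c) - c^3/18


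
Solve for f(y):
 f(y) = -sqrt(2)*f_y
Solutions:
 f(y) = C1*exp(-sqrt(2)*y/2)


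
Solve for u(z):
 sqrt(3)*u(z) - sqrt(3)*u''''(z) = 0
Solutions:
 u(z) = C1*exp(-z) + C2*exp(z) + C3*sin(z) + C4*cos(z)


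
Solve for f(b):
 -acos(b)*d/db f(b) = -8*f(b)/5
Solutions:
 f(b) = C1*exp(8*Integral(1/acos(b), b)/5)


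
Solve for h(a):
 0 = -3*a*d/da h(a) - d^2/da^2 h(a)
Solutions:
 h(a) = C1 + C2*erf(sqrt(6)*a/2)


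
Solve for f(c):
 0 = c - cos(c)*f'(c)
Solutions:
 f(c) = C1 + Integral(c/cos(c), c)


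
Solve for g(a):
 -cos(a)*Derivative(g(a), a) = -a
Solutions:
 g(a) = C1 + Integral(a/cos(a), a)


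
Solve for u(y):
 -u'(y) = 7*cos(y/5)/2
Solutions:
 u(y) = C1 - 35*sin(y/5)/2


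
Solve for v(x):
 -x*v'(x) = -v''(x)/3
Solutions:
 v(x) = C1 + C2*erfi(sqrt(6)*x/2)


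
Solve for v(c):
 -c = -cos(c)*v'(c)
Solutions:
 v(c) = C1 + Integral(c/cos(c), c)


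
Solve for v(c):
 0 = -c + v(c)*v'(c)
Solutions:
 v(c) = -sqrt(C1 + c^2)
 v(c) = sqrt(C1 + c^2)


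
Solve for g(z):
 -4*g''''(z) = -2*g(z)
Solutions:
 g(z) = C1*exp(-2^(3/4)*z/2) + C2*exp(2^(3/4)*z/2) + C3*sin(2^(3/4)*z/2) + C4*cos(2^(3/4)*z/2)


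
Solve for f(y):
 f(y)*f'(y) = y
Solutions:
 f(y) = -sqrt(C1 + y^2)
 f(y) = sqrt(C1 + y^2)


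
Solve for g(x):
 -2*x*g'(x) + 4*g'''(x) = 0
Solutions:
 g(x) = C1 + Integral(C2*airyai(2^(2/3)*x/2) + C3*airybi(2^(2/3)*x/2), x)


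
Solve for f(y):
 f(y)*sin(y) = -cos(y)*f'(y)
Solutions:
 f(y) = C1*cos(y)


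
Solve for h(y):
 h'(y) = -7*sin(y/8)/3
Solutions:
 h(y) = C1 + 56*cos(y/8)/3


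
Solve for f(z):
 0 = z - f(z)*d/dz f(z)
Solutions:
 f(z) = -sqrt(C1 + z^2)
 f(z) = sqrt(C1 + z^2)


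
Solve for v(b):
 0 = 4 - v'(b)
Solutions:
 v(b) = C1 + 4*b


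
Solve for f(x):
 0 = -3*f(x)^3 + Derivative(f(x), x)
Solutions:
 f(x) = -sqrt(2)*sqrt(-1/(C1 + 3*x))/2
 f(x) = sqrt(2)*sqrt(-1/(C1 + 3*x))/2


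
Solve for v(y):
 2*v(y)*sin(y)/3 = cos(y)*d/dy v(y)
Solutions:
 v(y) = C1/cos(y)^(2/3)


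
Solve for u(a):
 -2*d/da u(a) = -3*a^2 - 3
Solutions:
 u(a) = C1 + a^3/2 + 3*a/2


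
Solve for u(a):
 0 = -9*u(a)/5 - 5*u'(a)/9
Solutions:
 u(a) = C1*exp(-81*a/25)


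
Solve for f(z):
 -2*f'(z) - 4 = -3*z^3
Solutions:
 f(z) = C1 + 3*z^4/8 - 2*z


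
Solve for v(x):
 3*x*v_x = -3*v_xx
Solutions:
 v(x) = C1 + C2*erf(sqrt(2)*x/2)


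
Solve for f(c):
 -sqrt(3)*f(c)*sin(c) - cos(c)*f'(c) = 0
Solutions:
 f(c) = C1*cos(c)^(sqrt(3))


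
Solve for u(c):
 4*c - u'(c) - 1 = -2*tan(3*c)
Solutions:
 u(c) = C1 + 2*c^2 - c - 2*log(cos(3*c))/3


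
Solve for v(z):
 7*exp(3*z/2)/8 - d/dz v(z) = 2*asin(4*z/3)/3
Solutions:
 v(z) = C1 - 2*z*asin(4*z/3)/3 - sqrt(9 - 16*z^2)/6 + 7*exp(3*z/2)/12


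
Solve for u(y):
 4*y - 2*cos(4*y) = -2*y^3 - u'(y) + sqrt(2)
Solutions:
 u(y) = C1 - y^4/2 - 2*y^2 + sqrt(2)*y + sin(4*y)/2


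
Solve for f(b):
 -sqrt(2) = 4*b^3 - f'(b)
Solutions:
 f(b) = C1 + b^4 + sqrt(2)*b


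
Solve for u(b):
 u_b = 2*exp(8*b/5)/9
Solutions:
 u(b) = C1 + 5*exp(8*b/5)/36


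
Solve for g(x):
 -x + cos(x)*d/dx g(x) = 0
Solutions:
 g(x) = C1 + Integral(x/cos(x), x)


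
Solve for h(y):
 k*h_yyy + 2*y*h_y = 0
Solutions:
 h(y) = C1 + Integral(C2*airyai(2^(1/3)*y*(-1/k)^(1/3)) + C3*airybi(2^(1/3)*y*(-1/k)^(1/3)), y)


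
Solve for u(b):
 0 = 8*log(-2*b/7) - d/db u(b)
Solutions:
 u(b) = C1 + 8*b*log(-b) + 8*b*(-log(7) - 1 + log(2))


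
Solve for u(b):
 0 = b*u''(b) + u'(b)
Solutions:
 u(b) = C1 + C2*log(b)


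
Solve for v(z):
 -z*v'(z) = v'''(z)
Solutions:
 v(z) = C1 + Integral(C2*airyai(-z) + C3*airybi(-z), z)


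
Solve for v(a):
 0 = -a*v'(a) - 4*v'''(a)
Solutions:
 v(a) = C1 + Integral(C2*airyai(-2^(1/3)*a/2) + C3*airybi(-2^(1/3)*a/2), a)


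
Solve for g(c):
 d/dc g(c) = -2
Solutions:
 g(c) = C1 - 2*c


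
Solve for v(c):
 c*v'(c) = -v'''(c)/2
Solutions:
 v(c) = C1 + Integral(C2*airyai(-2^(1/3)*c) + C3*airybi(-2^(1/3)*c), c)


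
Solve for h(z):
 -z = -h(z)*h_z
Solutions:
 h(z) = -sqrt(C1 + z^2)
 h(z) = sqrt(C1 + z^2)


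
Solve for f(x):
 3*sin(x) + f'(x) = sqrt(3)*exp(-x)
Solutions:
 f(x) = C1 + 3*cos(x) - sqrt(3)*exp(-x)


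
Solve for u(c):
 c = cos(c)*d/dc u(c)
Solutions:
 u(c) = C1 + Integral(c/cos(c), c)


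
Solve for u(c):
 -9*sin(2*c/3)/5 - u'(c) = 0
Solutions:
 u(c) = C1 + 27*cos(2*c/3)/10


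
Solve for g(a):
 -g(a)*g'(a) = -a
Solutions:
 g(a) = -sqrt(C1 + a^2)
 g(a) = sqrt(C1 + a^2)


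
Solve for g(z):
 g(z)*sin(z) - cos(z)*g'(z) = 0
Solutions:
 g(z) = C1/cos(z)


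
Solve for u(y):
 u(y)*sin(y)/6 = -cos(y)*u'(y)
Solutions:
 u(y) = C1*cos(y)^(1/6)


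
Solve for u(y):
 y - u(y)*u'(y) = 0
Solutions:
 u(y) = -sqrt(C1 + y^2)
 u(y) = sqrt(C1 + y^2)


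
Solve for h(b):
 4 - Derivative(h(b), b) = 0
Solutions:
 h(b) = C1 + 4*b


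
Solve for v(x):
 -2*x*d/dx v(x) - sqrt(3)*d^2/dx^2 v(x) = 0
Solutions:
 v(x) = C1 + C2*erf(3^(3/4)*x/3)


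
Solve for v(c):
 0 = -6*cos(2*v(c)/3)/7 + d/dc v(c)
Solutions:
 -6*c/7 - 3*log(sin(2*v(c)/3) - 1)/4 + 3*log(sin(2*v(c)/3) + 1)/4 = C1


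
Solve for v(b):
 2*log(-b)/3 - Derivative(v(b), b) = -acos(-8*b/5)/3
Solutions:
 v(b) = C1 + 2*b*log(-b)/3 + b*acos(-8*b/5)/3 - 2*b/3 + sqrt(25 - 64*b^2)/24


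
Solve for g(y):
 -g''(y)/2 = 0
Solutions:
 g(y) = C1 + C2*y


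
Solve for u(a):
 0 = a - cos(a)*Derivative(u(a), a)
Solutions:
 u(a) = C1 + Integral(a/cos(a), a)


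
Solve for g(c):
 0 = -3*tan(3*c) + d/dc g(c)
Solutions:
 g(c) = C1 - log(cos(3*c))


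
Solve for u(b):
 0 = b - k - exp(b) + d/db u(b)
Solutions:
 u(b) = C1 - b^2/2 + b*k + exp(b)


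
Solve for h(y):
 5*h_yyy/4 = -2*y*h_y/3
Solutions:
 h(y) = C1 + Integral(C2*airyai(-2*15^(2/3)*y/15) + C3*airybi(-2*15^(2/3)*y/15), y)


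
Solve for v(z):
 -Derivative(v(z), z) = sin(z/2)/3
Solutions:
 v(z) = C1 + 2*cos(z/2)/3


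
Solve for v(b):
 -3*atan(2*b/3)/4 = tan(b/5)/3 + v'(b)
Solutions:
 v(b) = C1 - 3*b*atan(2*b/3)/4 + 9*log(4*b^2 + 9)/16 + 5*log(cos(b/5))/3


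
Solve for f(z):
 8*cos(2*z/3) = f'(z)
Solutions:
 f(z) = C1 + 12*sin(2*z/3)


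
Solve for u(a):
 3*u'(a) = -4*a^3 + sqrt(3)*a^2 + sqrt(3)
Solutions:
 u(a) = C1 - a^4/3 + sqrt(3)*a^3/9 + sqrt(3)*a/3


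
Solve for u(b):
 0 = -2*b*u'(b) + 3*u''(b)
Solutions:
 u(b) = C1 + C2*erfi(sqrt(3)*b/3)


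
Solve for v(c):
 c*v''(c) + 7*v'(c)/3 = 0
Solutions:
 v(c) = C1 + C2/c^(4/3)


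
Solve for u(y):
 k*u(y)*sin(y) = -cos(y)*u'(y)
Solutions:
 u(y) = C1*exp(k*log(cos(y)))


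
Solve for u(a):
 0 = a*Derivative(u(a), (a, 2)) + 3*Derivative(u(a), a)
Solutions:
 u(a) = C1 + C2/a^2


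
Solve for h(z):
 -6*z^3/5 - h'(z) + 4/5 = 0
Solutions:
 h(z) = C1 - 3*z^4/10 + 4*z/5


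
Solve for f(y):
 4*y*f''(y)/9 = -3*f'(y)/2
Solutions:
 f(y) = C1 + C2/y^(19/8)


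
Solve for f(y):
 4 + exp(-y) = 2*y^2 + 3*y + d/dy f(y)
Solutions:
 f(y) = C1 - 2*y^3/3 - 3*y^2/2 + 4*y - exp(-y)


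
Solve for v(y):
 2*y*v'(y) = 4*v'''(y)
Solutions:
 v(y) = C1 + Integral(C2*airyai(2^(2/3)*y/2) + C3*airybi(2^(2/3)*y/2), y)


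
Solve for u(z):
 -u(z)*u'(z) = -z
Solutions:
 u(z) = -sqrt(C1 + z^2)
 u(z) = sqrt(C1 + z^2)


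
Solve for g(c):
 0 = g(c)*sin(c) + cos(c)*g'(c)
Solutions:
 g(c) = C1*cos(c)


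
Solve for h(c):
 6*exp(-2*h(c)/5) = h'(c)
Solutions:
 h(c) = 5*log(-sqrt(C1 + 6*c)) - 5*log(5) + 5*log(10)/2
 h(c) = 5*log(C1 + 6*c)/2 - 5*log(5) + 5*log(10)/2


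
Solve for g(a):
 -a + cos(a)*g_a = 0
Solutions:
 g(a) = C1 + Integral(a/cos(a), a)


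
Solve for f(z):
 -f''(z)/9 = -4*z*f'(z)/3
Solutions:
 f(z) = C1 + C2*erfi(sqrt(6)*z)


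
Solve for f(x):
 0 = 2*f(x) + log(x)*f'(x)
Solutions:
 f(x) = C1*exp(-2*li(x))


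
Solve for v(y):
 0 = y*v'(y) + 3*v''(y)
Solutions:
 v(y) = C1 + C2*erf(sqrt(6)*y/6)


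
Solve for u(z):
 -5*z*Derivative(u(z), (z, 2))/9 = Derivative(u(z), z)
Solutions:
 u(z) = C1 + C2/z^(4/5)


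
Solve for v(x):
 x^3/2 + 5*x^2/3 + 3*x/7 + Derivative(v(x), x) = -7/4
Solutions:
 v(x) = C1 - x^4/8 - 5*x^3/9 - 3*x^2/14 - 7*x/4


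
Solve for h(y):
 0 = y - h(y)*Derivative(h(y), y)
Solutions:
 h(y) = -sqrt(C1 + y^2)
 h(y) = sqrt(C1 + y^2)


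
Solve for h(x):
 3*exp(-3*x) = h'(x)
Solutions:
 h(x) = C1 - exp(-3*x)


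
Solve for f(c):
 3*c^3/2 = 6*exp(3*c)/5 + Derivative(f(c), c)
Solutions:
 f(c) = C1 + 3*c^4/8 - 2*exp(3*c)/5


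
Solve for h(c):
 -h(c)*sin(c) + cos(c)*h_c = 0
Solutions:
 h(c) = C1/cos(c)


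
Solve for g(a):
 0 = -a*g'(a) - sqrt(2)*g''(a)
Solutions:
 g(a) = C1 + C2*erf(2^(1/4)*a/2)


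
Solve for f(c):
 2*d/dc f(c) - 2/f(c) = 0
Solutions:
 f(c) = -sqrt(C1 + 2*c)
 f(c) = sqrt(C1 + 2*c)


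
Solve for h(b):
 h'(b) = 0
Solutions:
 h(b) = C1


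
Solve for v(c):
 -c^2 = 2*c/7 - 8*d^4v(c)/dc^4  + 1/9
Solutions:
 v(c) = C1 + C2*c + C3*c^2 + C4*c^3 + c^6/2880 + c^5/3360 + c^4/1728


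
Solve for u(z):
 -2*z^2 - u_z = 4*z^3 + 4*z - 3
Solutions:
 u(z) = C1 - z^4 - 2*z^3/3 - 2*z^2 + 3*z


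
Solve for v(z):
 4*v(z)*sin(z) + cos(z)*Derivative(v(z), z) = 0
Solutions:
 v(z) = C1*cos(z)^4


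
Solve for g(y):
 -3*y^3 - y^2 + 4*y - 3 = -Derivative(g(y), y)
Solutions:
 g(y) = C1 + 3*y^4/4 + y^3/3 - 2*y^2 + 3*y


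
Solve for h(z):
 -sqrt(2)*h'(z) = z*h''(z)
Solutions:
 h(z) = C1 + C2*z^(1 - sqrt(2))


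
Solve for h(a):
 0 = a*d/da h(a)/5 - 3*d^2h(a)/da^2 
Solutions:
 h(a) = C1 + C2*erfi(sqrt(30)*a/30)


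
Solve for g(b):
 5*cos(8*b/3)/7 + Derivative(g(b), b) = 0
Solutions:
 g(b) = C1 - 15*sin(8*b/3)/56


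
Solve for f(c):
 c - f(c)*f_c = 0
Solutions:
 f(c) = -sqrt(C1 + c^2)
 f(c) = sqrt(C1 + c^2)


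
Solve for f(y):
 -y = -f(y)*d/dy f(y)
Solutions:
 f(y) = -sqrt(C1 + y^2)
 f(y) = sqrt(C1 + y^2)


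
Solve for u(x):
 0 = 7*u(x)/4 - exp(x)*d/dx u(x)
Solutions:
 u(x) = C1*exp(-7*exp(-x)/4)


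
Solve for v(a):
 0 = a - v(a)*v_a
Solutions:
 v(a) = -sqrt(C1 + a^2)
 v(a) = sqrt(C1 + a^2)


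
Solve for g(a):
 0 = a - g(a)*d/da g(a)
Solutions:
 g(a) = -sqrt(C1 + a^2)
 g(a) = sqrt(C1 + a^2)


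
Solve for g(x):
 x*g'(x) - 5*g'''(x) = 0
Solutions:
 g(x) = C1 + Integral(C2*airyai(5^(2/3)*x/5) + C3*airybi(5^(2/3)*x/5), x)


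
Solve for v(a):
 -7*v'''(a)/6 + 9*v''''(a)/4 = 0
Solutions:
 v(a) = C1 + C2*a + C3*a^2 + C4*exp(14*a/27)


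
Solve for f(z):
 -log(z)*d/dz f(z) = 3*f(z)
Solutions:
 f(z) = C1*exp(-3*li(z))


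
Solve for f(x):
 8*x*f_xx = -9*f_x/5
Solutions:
 f(x) = C1 + C2*x^(31/40)


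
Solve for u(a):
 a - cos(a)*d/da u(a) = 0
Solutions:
 u(a) = C1 + Integral(a/cos(a), a)


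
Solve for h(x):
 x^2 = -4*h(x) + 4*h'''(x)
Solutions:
 h(x) = C3*exp(x) - x^2/4 + (C1*sin(sqrt(3)*x/2) + C2*cos(sqrt(3)*x/2))*exp(-x/2)


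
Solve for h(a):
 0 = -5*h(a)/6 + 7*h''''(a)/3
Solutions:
 h(a) = C1*exp(-14^(3/4)*5^(1/4)*a/14) + C2*exp(14^(3/4)*5^(1/4)*a/14) + C3*sin(14^(3/4)*5^(1/4)*a/14) + C4*cos(14^(3/4)*5^(1/4)*a/14)


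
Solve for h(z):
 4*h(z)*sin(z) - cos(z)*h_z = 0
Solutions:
 h(z) = C1/cos(z)^4


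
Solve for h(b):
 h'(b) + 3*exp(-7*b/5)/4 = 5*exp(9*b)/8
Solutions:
 h(b) = C1 + 5*exp(9*b)/72 + 15*exp(-7*b/5)/28


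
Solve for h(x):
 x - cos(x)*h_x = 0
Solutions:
 h(x) = C1 + Integral(x/cos(x), x)


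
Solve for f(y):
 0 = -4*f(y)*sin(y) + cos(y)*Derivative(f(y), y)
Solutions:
 f(y) = C1/cos(y)^4


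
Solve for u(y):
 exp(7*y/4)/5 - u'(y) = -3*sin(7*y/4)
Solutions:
 u(y) = C1 + 4*exp(7*y/4)/35 - 12*cos(7*y/4)/7


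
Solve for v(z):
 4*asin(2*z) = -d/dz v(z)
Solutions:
 v(z) = C1 - 4*z*asin(2*z) - 2*sqrt(1 - 4*z^2)


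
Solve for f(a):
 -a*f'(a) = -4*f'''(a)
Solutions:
 f(a) = C1 + Integral(C2*airyai(2^(1/3)*a/2) + C3*airybi(2^(1/3)*a/2), a)


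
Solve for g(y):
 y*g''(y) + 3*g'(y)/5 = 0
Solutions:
 g(y) = C1 + C2*y^(2/5)


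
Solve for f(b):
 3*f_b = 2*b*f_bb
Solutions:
 f(b) = C1 + C2*b^(5/2)


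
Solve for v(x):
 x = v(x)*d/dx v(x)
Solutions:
 v(x) = -sqrt(C1 + x^2)
 v(x) = sqrt(C1 + x^2)


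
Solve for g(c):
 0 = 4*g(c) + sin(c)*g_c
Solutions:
 g(c) = C1*(cos(c)^2 + 2*cos(c) + 1)/(cos(c)^2 - 2*cos(c) + 1)


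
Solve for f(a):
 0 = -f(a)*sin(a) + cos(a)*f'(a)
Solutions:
 f(a) = C1/cos(a)


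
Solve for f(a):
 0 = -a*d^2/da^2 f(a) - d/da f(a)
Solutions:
 f(a) = C1 + C2*log(a)


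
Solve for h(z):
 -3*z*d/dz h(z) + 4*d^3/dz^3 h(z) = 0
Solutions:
 h(z) = C1 + Integral(C2*airyai(6^(1/3)*z/2) + C3*airybi(6^(1/3)*z/2), z)


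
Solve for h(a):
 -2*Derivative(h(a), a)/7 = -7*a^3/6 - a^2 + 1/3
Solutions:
 h(a) = C1 + 49*a^4/48 + 7*a^3/6 - 7*a/6


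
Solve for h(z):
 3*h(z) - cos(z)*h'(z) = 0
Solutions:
 h(z) = C1*(sin(z) + 1)^(3/2)/(sin(z) - 1)^(3/2)


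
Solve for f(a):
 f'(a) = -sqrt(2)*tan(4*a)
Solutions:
 f(a) = C1 + sqrt(2)*log(cos(4*a))/4


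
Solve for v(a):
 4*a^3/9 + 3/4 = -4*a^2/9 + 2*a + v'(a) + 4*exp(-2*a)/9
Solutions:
 v(a) = C1 + a^4/9 + 4*a^3/27 - a^2 + 3*a/4 + 2*exp(-2*a)/9


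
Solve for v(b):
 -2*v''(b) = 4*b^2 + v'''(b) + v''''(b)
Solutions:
 v(b) = C1 + C2*b - b^4/6 + b^3/3 + b^2/2 + (C3*sin(sqrt(7)*b/2) + C4*cos(sqrt(7)*b/2))*exp(-b/2)


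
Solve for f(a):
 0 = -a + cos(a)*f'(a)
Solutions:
 f(a) = C1 + Integral(a/cos(a), a)


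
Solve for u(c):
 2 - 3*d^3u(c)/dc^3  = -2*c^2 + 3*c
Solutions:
 u(c) = C1 + C2*c + C3*c^2 + c^5/90 - c^4/24 + c^3/9


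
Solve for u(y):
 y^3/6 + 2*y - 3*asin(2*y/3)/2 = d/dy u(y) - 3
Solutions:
 u(y) = C1 + y^4/24 + y^2 - 3*y*asin(2*y/3)/2 + 3*y - 3*sqrt(9 - 4*y^2)/4


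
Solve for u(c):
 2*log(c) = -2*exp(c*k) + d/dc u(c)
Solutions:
 u(c) = C1 + 2*c*log(c) - 2*c + Piecewise((2*exp(c*k)/k, Ne(k, 0)), (2*c, True))


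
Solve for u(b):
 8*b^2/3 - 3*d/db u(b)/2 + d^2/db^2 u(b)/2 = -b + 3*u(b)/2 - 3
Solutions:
 u(b) = C1*exp(b*(3 - sqrt(21))/2) + C2*exp(b*(3 + sqrt(21))/2) + 16*b^2/9 - 26*b/9 + 164/27


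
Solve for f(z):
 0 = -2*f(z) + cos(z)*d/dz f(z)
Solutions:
 f(z) = C1*(sin(z) + 1)/(sin(z) - 1)


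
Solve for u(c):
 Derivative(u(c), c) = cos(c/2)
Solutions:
 u(c) = C1 + 2*sin(c/2)


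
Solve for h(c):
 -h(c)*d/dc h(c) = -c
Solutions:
 h(c) = -sqrt(C1 + c^2)
 h(c) = sqrt(C1 + c^2)


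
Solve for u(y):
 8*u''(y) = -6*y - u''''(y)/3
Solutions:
 u(y) = C1 + C2*y + C3*sin(2*sqrt(6)*y) + C4*cos(2*sqrt(6)*y) - y^3/8


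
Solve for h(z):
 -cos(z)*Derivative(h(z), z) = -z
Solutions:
 h(z) = C1 + Integral(z/cos(z), z)


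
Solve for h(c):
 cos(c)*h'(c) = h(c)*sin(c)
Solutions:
 h(c) = C1/cos(c)


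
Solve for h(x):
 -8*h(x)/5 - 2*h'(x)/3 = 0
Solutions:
 h(x) = C1*exp(-12*x/5)


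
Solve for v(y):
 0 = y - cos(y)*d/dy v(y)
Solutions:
 v(y) = C1 + Integral(y/cos(y), y)


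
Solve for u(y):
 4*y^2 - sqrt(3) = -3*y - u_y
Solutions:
 u(y) = C1 - 4*y^3/3 - 3*y^2/2 + sqrt(3)*y


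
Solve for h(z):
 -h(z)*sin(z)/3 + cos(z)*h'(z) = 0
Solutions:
 h(z) = C1/cos(z)^(1/3)


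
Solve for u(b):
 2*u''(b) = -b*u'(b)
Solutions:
 u(b) = C1 + C2*erf(b/2)


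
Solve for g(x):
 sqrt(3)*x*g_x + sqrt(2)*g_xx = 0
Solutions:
 g(x) = C1 + C2*erf(6^(1/4)*x/2)


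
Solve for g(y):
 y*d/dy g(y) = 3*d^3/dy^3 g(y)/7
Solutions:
 g(y) = C1 + Integral(C2*airyai(3^(2/3)*7^(1/3)*y/3) + C3*airybi(3^(2/3)*7^(1/3)*y/3), y)
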